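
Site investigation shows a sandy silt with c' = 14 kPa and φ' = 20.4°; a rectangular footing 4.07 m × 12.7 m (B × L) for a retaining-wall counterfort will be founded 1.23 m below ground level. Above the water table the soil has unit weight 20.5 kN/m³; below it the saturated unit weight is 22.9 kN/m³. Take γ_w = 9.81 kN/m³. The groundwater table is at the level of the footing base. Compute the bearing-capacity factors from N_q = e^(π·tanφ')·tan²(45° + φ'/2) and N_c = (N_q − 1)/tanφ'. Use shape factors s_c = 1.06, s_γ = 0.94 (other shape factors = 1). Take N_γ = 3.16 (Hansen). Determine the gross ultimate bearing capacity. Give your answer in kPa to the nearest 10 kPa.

q_ult ≈ 470 kPa

tan20.4° = 0.3719, so N_q = e^(π×0.3719)·tan²(55.2°) = 3.217 × 2.07 = 6.66.
N_c = (6.66 − 1)/tan20.4° = 15.22.
Effective surcharge at the founding depth q = γ·D_f = 20.5 × 1.23 = 25.215 kPa.
The water table coincides with the base, so in the self-weight term γ → γ' = 13.09 kN/m³.
q_ult = c·N_c·s_c + q·N_q + 0.5·γ·B·N_γ·s_γ
     = 14 × 15.217 × 1.06 + 25.215 × 6.6591 + 0.5 × 13.09 × 4.07 × 3.16 × 0.94
     = 225.82 + 167.91 + 79.126 = 472.85 kPa.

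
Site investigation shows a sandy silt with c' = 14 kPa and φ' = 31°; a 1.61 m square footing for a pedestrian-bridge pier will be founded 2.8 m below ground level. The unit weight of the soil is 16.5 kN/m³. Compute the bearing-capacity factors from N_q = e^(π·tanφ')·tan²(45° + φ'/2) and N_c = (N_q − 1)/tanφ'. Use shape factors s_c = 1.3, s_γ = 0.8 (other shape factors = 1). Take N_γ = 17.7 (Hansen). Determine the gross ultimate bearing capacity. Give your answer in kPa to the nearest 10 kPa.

q_ult ≈ 1740 kPa

tan31° = 0.6009, so N_q = e^(π×0.6009)·tan²(60.5°) = 6.604 × 3.124 = 20.63.
N_c = (20.63 − 1)/tan31° = 32.67.
Effective surcharge at the founding depth q = γ·D_f = 16.5 × 2.8 = 46.2 kPa.
q_ult = c·N_c·s_c + q·N_q + 0.5·γ·B·N_γ·s_γ
     = 14 × 32.671 × 1.3 + 46.2 × 20.631 + 0.5 × 16.5 × 1.61 × 17.7 × 0.8
     = 594.61 + 953.14 + 188.08 = 1735.8 kPa.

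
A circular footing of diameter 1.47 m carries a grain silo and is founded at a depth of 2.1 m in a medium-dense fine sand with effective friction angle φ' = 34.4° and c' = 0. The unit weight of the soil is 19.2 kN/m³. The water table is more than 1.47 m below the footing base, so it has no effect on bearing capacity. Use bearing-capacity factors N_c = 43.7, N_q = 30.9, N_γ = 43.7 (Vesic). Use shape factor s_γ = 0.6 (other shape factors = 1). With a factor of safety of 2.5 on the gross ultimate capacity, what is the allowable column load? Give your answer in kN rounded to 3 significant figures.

P_all ≈ 1100 kN

q = γ·D_f = 19.2 × 2.1 = 40.32 kPa.
q·N_q = 40.32 × 30.9 = 1245.9 kPa
0.5·γ·B·N_γ·s_γ = 0.5 × 19.2 × 1.47 × 43.7 × 0.6 = 370.02 kPa
q_ult = 1245.9 + 370.02 = 1615.9 kPa.
Gross allowable pressure q_all = 1615.9 / 2.5 = 646.36 kPa.
Footing area = 1.6972 m², so allowable column load = 646.36 × 1.6972 = 1097 kN.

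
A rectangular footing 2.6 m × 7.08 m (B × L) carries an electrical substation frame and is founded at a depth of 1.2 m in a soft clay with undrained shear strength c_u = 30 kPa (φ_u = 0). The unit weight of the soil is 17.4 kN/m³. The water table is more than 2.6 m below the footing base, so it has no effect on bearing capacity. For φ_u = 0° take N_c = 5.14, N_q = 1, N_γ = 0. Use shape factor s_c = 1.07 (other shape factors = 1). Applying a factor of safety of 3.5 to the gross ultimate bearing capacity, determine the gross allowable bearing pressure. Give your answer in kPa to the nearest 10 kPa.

q = γ·D_f = 17.4 × 1.2 = 20.88 kPa.
c·N_c·s_c = 30 × 5.14 × 1.07 = 164.99 kPa
q·N_q = 20.88 × 1 = 20.88 kPa
q_ult = 164.99 + 20.88 = 185.87 kPa.
q_all = q_ult / FS = 185.87 / 3.5 = 53.107 kPa.

q_all ≈ 50 kPa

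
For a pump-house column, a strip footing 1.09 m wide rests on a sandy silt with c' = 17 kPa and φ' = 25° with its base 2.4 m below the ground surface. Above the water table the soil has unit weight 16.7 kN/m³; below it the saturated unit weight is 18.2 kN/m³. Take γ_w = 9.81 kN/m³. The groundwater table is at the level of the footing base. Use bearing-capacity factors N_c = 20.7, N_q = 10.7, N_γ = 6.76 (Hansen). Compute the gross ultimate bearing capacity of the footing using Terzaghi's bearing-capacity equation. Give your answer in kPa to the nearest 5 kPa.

q_ult ≈ 810 kPa

Effective surcharge at the founding depth q = γ·D_f = 16.7 × 2.4 = 40.08 kPa.
The water table coincides with the base, so in the self-weight term γ → γ' = 8.39 kN/m³.
q_ult = c·N_c + q·N_q + 0.5·γ·B·N_γ
     = 17 × 20.7 + 40.08 × 10.7 + 0.5 × 8.39 × 1.09 × 6.76
     = 351.9 + 428.86 + 30.91 = 811.67 kPa.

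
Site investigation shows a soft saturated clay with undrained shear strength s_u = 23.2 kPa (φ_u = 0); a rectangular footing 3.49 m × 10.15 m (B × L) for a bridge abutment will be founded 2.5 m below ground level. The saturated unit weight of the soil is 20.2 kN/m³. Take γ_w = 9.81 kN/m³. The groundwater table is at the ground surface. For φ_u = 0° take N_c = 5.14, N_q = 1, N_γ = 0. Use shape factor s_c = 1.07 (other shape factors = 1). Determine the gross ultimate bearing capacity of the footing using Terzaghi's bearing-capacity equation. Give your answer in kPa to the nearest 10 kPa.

q_ult ≈ 150 kPa

γ' = 20.2 − 9.81 = 10.39 kN/m³ (submerged throughout). q = 10.39 × 2.5 = 25.975 kPa.
c·N_c·s_c = 23.2 × 5.14 × 1.07 = 127.6 kPa
q·N_q = 25.975 × 1 = 25.975 kPa
q_ult = 127.6 + 25.975 = 153.57 kPa.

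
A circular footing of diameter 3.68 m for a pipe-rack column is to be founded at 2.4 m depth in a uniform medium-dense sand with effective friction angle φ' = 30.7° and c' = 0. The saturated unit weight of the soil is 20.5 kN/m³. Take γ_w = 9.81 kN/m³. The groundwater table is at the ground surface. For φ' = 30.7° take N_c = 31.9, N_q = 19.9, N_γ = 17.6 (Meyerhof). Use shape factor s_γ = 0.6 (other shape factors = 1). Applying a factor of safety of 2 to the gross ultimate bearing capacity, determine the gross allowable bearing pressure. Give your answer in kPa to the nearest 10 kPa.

q_all ≈ 360 kPa

γ' = 20.5 − 9.81 = 10.69 kN/m³ (submerged throughout). q = 10.69 × 2.4 = 25.656 kPa; the same γ' applies in the ½γBN_γ term.
q·N_q = 25.656 × 19.9 = 510.55 kPa
0.5·γ·B·N_γ·s_γ = 0.5 × 10.69 × 3.68 × 17.6 × 0.6 = 207.71 kPa
q_ult = 510.55 + 207.71 = 718.27 kPa.
q_all = q_ult / FS = 718.27 / 2 = 359.13 kPa.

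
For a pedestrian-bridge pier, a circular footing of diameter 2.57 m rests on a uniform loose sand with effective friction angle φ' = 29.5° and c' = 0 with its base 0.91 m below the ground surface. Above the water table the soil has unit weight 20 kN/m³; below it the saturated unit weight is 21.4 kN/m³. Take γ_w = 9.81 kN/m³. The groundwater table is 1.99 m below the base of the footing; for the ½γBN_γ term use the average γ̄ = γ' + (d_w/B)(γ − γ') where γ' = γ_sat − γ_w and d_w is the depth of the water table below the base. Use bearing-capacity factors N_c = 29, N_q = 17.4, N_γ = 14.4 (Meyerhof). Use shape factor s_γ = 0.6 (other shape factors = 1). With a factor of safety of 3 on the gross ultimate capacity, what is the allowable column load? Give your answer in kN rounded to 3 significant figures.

P_all ≈ 895 kN

Overburden at base level: q = 20 × 0.91 = 18.2 kPa.
The water table is 1.99 m below the base (< B = 2.57 m), so the ½γBN_γ term uses γ̄ = γ' + (d_w/B)(γ − γ') = 11.59 + (1.99/2.57)(20 − 11.59) = 18.102 kN/m³.
Surcharge term q·N_q = 18.2 × 17.4 = 316.68 kPa; self-weight term 0.5·γ·B·N_γ·s_γ = 0.5 × 18.102 × 2.57 × 14.4 × 0.6 = 200.98 kPa.
q_ult = 316.68 + 200.98 = 517.66 kPa.
Gross allowable pressure q_all = 517.66 / 3 = 172.55 kPa.
Footing area = 5.1875 m², so allowable column load = 172.55 × 5.1875 = 895.11 kN.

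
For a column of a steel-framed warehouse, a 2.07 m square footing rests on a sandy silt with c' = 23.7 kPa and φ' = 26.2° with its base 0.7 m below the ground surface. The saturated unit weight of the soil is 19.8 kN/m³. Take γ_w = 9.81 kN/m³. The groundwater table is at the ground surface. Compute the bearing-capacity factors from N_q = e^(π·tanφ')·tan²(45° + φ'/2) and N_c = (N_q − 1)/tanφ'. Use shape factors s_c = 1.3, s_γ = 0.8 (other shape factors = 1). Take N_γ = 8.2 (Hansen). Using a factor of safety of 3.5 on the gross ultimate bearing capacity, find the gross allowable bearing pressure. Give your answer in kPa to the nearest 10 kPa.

N_q = e^(π·tan26.2°)·tan²(58.1°) = 12.11; N_c = (N_q − 1)/tanφ' = 22.58.
γ' = 19.8 − 9.81 = 9.99 kN/m³ (submerged throughout). q = 9.99 × 0.7 = 6.993 kPa; the same γ' applies in the ½γBN_γ term.
c·N_c·s_c = 23.7 × 22.579 × 1.3 = 695.66 kPa
q·N_q = 6.993 × 12.11 = 84.687 kPa
0.5·γ·B·N_γ·s_γ = 0.5 × 9.99 × 2.07 × 8.2 × 0.8 = 67.828 kPa
q_ult = 695.66 + 84.687 + 67.828 = 848.18 kPa.
q_all = 848.18 / 3.5 = 242.34 kPa.

q_all ≈ 240 kPa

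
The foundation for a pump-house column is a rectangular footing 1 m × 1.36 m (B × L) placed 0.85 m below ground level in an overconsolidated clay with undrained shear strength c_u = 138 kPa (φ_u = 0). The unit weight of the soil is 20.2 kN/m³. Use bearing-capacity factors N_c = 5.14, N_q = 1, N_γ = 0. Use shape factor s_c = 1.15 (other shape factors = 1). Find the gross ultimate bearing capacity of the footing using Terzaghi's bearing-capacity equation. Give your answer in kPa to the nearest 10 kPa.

q_ult ≈ 830 kPa

Overburden at base level: q = 20.2 × 0.85 = 17.17 kPa.
Cohesion term c·N_c·s_c = 138 × 5.14 × 1.15 = 815.72 kPa; surcharge term q·N_q = 17.17 × 1 = 17.17 kPa.
q_ult = 815.72 + 17.17 = 832.89 kPa.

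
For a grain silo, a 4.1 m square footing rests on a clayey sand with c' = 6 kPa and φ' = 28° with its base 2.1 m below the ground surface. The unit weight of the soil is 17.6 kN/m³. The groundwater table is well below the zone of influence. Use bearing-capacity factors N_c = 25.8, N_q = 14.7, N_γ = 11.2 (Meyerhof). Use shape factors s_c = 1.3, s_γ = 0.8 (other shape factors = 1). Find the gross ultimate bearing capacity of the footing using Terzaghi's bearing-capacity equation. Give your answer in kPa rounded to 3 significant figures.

Effective surcharge at the founding depth q = γ·D_f = 17.6 × 2.1 = 36.96 kPa.
q_ult = c·N_c·s_c + q·N_q + 0.5·γ·B·N_γ·s_γ
     = 6 × 25.8 × 1.3 + 36.96 × 14.7 + 0.5 × 17.6 × 4.1 × 11.2 × 0.8
     = 201.24 + 543.31 + 323.28 = 1067.8 kPa.

q_ult ≈ 1070 kPa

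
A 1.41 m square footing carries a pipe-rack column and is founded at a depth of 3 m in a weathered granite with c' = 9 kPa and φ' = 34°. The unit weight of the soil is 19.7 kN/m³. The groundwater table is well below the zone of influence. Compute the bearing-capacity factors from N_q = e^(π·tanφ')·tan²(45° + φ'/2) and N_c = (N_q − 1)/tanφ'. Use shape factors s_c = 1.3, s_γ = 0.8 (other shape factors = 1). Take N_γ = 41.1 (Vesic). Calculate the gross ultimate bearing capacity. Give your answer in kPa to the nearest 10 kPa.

q_ult ≈ 2690 kPa

tan34° = 0.6745, so N_q = e^(π×0.6745)·tan²(62°) = 8.323 × 3.537 = 29.44.
N_c = (29.44 − 1)/tan34° = 42.16.
q = γ·D_f = 19.7 × 3 = 59.1 kPa.
c·N_c·s_c = 9 × 42.164 × 1.3 = 493.32 kPa
q·N_q = 59.1 × 29.44 = 1739.9 kPa
0.5·γ·B·N_γ·s_γ = 0.5 × 19.7 × 1.41 × 41.1 × 0.8 = 456.65 kPa
q_ult = 493.32 + 1739.9 + 456.65 = 2689.9 kPa.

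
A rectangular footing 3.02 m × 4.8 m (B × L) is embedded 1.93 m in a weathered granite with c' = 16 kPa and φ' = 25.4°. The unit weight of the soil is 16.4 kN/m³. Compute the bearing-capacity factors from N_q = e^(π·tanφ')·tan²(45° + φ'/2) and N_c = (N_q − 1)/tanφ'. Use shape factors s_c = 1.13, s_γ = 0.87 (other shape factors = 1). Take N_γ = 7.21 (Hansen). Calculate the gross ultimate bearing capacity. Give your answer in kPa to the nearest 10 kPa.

tan25.4° = 0.4748, so N_q = e^(π×0.4748)·tan²(57.7°) = 4.445 × 2.502 = 11.12.
N_c = (11.12 − 1)/tan25.4° = 21.32.
Overburden at base level: q = 16.4 × 1.93 = 31.652 kPa.
Cohesion term c·N_c·s_c = 16 × 21.317 × 1.13 = 385.41 kPa; surcharge term q·N_q = 31.652 × 11.122 = 352.03 kPa; self-weight term 0.5·γ·B·N_γ·s_γ = 0.5 × 16.4 × 3.02 × 7.21 × 0.87 = 155.34 kPa.
q_ult = 385.41 + 352.03 + 155.34 = 892.78 kPa.

q_ult ≈ 890 kPa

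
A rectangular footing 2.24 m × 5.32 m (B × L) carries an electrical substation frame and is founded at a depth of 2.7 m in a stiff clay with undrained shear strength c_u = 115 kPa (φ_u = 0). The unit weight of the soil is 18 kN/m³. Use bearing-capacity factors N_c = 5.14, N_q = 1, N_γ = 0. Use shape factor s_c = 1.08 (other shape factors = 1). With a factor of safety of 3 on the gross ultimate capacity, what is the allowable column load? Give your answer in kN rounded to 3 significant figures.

P_all ≈ 2730 kN

q = γ·D_f = 18 × 2.7 = 48.6 kPa.
c·N_c·s_c = 115 × 5.14 × 1.08 = 638.39 kPa
q·N_q = 48.6 × 1 = 48.6 kPa
q_ult = 638.39 + 48.6 = 686.99 kPa.
Gross allowable pressure q_all = 686.99 / 3 = 229 kPa.
Footing area = 11.9168 m², so allowable column load = 229 × 11.9168 = 2728.9 kN.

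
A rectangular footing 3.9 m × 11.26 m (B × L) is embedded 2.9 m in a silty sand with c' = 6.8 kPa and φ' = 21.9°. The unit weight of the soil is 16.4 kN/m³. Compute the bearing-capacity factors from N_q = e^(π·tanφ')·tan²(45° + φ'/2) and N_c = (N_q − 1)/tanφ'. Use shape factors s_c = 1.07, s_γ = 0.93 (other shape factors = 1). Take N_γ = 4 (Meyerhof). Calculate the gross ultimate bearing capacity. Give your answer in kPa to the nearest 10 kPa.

q_ult ≈ 610 kPa

tan21.9° = 0.402, so N_q = e^(π×0.402)·tan²(55.95°) = 3.536 × 2.19 = 7.74.
N_c = (7.74 − 1)/tan21.9° = 16.77.
q = γ·D_f = 16.4 × 2.9 = 47.56 kPa.
c·N_c·s_c = 6.8 × 16.772 × 1.07 = 122.03 kPa
q·N_q = 47.56 × 7.7422 = 368.22 kPa
0.5·γ·B·N_γ·s_γ = 0.5 × 16.4 × 3.9 × 4 × 0.93 = 118.97 kPa
q_ult = 122.03 + 368.22 + 118.97 = 609.22 kPa.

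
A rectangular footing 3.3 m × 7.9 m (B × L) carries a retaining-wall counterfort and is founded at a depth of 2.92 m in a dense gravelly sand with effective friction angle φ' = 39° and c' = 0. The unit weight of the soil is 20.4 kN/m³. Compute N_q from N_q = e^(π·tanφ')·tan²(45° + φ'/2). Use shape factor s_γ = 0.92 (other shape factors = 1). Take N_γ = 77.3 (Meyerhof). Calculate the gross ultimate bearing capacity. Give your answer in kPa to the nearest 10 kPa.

tan39° = 0.8098, so N_q = e^(π×0.8098)·tan²(64.5°) = 12.731 × 4.395 = 55.96.
Effective surcharge at the founding depth q = γ·D_f = 20.4 × 2.92 = 59.568 kPa.
q_ult = q·N_q + 0.5·γ·B·N_γ·s_γ
     = 59.568 × 55.957 + 0.5 × 20.4 × 3.3 × 77.3 × 0.92
     = 3333.3 + 2393.8 = 5727 kPa.

q_ult ≈ 5730 kPa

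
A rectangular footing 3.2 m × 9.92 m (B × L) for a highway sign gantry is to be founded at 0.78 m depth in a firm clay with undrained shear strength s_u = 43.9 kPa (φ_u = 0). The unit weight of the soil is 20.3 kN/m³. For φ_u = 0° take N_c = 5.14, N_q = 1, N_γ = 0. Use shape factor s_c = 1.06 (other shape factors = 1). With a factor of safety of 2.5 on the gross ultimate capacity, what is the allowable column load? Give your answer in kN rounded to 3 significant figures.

Overburden at base level: q = 20.3 × 0.78 = 15.834 kPa.
Cohesion term c·N_c·s_c = 43.9 × 5.14 × 1.06 = 239.18 kPa; surcharge term q·N_q = 15.834 × 1 = 15.834 kPa.
q_ult = 239.18 + 15.834 = 255.02 kPa.
Gross allowable pressure q_all = 255.02 / 2.5 = 102.01 kPa.
Footing area = 31.744 m², so allowable column load = 102.01 × 31.744 = 3238.1 kN.

P_all ≈ 3240 kN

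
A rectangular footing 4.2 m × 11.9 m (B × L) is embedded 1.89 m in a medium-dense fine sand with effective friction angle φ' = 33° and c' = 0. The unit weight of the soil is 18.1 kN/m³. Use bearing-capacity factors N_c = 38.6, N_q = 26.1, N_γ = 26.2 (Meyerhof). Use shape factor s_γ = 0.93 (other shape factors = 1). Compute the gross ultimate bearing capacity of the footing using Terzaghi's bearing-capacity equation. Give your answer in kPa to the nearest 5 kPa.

q_ult ≈ 1820 kPa

Overburden at base level: q = 18.1 × 1.89 = 34.209 kPa.
Surcharge term q·N_q = 34.209 × 26.1 = 892.85 kPa; self-weight term 0.5·γ·B·N_γ·s_γ = 0.5 × 18.1 × 4.2 × 26.2 × 0.93 = 926.15 kPa.
q_ult = 892.85 + 926.15 = 1819 kPa.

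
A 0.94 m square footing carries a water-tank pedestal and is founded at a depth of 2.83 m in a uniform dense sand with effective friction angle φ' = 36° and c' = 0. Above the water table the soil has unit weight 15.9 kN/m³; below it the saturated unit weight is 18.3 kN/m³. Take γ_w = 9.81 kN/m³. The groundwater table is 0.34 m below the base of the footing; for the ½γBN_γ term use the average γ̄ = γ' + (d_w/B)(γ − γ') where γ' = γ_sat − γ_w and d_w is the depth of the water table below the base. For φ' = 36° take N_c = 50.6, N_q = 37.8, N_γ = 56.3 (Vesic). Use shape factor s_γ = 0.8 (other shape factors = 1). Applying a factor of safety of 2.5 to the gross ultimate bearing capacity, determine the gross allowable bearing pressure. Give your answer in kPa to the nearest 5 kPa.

q_all ≈ 775 kPa

Effective surcharge at the founding depth q = γ·D_f = 15.9 × 2.83 = 44.997 kPa.
With d_w = 0.34 m < B, γ̄ = 8.49 + (0.34/0.94) × (15.9 − 8.49) = 11.17 kN/m³.
q_ult = q·N_q + 0.5·γ·B·N_γ·s_γ
     = 44.997 × 37.8 + 0.5 × 11.17 × 0.94 × 56.3 × 0.8
     = 1700.9 + 236.46 = 1937.3 kPa.
q_all = q_ult / FS = 1937.3 / 2.5 = 774.94 kPa.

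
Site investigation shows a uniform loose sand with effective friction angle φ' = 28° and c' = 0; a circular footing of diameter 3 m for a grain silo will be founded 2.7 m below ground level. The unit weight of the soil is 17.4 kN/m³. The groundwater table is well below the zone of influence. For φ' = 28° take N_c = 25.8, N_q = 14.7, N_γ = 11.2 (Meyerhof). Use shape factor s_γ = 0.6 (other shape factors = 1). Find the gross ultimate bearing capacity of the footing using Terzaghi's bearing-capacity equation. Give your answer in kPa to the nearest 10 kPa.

q = γ·D_f = 17.4 × 2.7 = 46.98 kPa.
q·N_q = 46.98 × 14.7 = 690.61 kPa
0.5·γ·B·N_γ·s_γ = 0.5 × 17.4 × 3 × 11.2 × 0.6 = 175.39 kPa
q_ult = 690.61 + 175.39 = 866 kPa.

q_ult ≈ 870 kPa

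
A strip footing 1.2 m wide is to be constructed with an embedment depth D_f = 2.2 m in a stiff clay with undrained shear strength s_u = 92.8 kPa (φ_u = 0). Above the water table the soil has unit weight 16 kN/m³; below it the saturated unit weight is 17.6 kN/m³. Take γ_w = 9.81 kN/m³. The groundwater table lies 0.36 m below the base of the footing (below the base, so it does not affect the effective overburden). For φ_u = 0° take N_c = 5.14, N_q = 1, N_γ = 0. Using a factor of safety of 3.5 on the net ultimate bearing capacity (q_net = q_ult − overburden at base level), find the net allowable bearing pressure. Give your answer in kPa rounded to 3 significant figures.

q_all(net) ≈ 136 kPa

q = γ·D_f = 16 × 2.2 = 35.2 kPa.
c·N_c = 92.8 × 5.14 = 476.99 kPa
q·N_q = 35.2 × 1 = 35.2 kPa
q_ult = 476.99 + 35.2 = 512.19 kPa.
q_net = 512.19 − 35.2 = 476.99 kPa.
q_all(net) = 476.99 / 3.5 = 136.28 kPa.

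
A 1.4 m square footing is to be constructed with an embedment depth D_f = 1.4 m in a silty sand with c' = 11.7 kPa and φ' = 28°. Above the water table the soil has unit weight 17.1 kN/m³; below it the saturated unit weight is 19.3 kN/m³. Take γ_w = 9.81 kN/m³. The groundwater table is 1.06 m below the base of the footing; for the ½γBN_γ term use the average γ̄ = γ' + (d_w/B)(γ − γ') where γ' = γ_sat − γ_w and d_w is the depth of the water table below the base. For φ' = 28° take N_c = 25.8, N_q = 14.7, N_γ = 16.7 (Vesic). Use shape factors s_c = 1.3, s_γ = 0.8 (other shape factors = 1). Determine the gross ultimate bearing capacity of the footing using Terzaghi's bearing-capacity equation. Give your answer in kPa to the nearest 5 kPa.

q = γ·D_f = 17.1 × 1.4 = 23.94 kPa.
γ' = 9.49 kN/m³; averaging over the depth B below the base, γ̄ = γ' + (d_w/B)(γ − γ') = 15.252 kN/m³.
c·N_c·s_c = 11.7 × 25.8 × 1.3 = 392.42 kPa
q·N_q = 23.94 × 14.7 = 351.92 kPa
0.5·γ·B·N_γ·s_γ = 0.5 × 15.252 × 1.4 × 16.7 × 0.8 = 142.64 kPa
q_ult = 392.42 + 351.92 + 142.64 = 886.97 kPa.

q_ult ≈ 885 kPa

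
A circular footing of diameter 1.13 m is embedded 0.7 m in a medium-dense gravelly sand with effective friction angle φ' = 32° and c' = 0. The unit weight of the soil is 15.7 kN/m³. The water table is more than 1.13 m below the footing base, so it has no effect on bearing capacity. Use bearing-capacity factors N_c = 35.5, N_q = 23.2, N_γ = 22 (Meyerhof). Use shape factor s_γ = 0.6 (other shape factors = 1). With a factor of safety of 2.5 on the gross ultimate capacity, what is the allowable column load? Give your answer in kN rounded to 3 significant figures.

q = γ·D_f = 15.7 × 0.7 = 10.99 kPa.
q·N_q = 10.99 × 23.2 = 254.97 kPa
0.5·γ·B·N_γ·s_γ = 0.5 × 15.7 × 1.13 × 22 × 0.6 = 117.09 kPa
q_ult = 254.97 + 117.09 = 372.06 kPa.
Gross allowable pressure q_all = 372.06 / 2.5 = 148.82 kPa.
Footing area = 1.0029 m², so allowable column load = 148.82 × 1.0029 = 149.26 kN.

P_all ≈ 149 kN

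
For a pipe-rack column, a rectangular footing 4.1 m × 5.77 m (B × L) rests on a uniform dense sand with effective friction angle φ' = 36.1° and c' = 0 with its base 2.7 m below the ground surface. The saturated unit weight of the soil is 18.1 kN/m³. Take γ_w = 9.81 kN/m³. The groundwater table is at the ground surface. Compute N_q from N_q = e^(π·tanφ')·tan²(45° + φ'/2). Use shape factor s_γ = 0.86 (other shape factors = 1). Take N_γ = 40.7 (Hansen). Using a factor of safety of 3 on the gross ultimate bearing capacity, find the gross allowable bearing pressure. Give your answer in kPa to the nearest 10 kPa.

N_q = e^(π·tan36.1°)·tan²(63.05°) = 38.24.
γ' = 18.1 − 9.81 = 8.29 kN/m³ (submerged throughout). q = 8.29 × 2.7 = 22.383 kPa; the same γ' applies in the ½γBN_γ term.
q·N_q = 22.383 × 38.235 = 855.82 kPa
0.5·γ·B·N_γ·s_γ = 0.5 × 8.29 × 4.1 × 40.7 × 0.86 = 594.84 kPa
q_ult = 855.82 + 594.84 = 1450.7 kPa.
q_all = 1450.7 / 3 = 483.55 kPa.

q_all ≈ 480 kPa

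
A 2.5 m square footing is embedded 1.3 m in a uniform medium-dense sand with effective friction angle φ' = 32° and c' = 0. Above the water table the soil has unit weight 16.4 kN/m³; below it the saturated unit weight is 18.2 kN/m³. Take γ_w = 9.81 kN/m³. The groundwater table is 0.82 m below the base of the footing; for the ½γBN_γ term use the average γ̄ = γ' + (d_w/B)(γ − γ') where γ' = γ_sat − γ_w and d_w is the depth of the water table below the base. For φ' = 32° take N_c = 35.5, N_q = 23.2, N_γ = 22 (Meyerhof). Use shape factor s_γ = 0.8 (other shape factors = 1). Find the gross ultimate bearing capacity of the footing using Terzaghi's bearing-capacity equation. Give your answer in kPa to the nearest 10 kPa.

q_ult ≈ 740 kPa

Overburden at base level: q = 16.4 × 1.3 = 21.32 kPa.
The water table is 0.82 m below the base (< B = 2.5 m), so the ½γBN_γ term uses γ̄ = γ' + (d_w/B)(γ − γ') = 8.39 + (0.82/2.5)(16.4 − 8.39) = 11.017 kN/m³.
Surcharge term q·N_q = 21.32 × 23.2 = 494.62 kPa; self-weight term 0.5·γ·B·N_γ·s_γ = 0.5 × 11.017 × 2.5 × 22 × 0.8 = 242.38 kPa.
q_ult = 494.62 + 242.38 = 737 kPa.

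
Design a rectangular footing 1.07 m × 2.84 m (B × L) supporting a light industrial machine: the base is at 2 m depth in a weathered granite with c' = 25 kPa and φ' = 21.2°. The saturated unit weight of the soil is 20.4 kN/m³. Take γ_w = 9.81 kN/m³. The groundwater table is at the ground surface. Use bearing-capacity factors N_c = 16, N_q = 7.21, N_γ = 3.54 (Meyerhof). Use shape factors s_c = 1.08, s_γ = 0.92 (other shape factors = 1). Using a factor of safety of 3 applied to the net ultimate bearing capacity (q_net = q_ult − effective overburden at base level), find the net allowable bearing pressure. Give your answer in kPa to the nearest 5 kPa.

q_all(net) ≈ 195 kPa

With the water table at the surface the whole profile is submerged: γ' = 20.4 − 9.81 = 10.59 kN/m³, so q = γ'·D_f = 21.18 kPa; the same γ' applies in the ½γBN_γ term.
q_ult = c·N_c·s_c + q·N_q + 0.5·γ·B·N_γ·s_γ
     = 25 × 16 × 1.08 + 21.18 × 7.21 + 0.5 × 10.59 × 1.07 × 3.54 × 0.92
     = 432 + 152.71 + 18.452 = 603.16 kPa.
Net ultimate: q_net = 603.16 − 21.18 = 581.98 kPa.
q_all(net) = 581.98 / 3 = 193.99 kPa.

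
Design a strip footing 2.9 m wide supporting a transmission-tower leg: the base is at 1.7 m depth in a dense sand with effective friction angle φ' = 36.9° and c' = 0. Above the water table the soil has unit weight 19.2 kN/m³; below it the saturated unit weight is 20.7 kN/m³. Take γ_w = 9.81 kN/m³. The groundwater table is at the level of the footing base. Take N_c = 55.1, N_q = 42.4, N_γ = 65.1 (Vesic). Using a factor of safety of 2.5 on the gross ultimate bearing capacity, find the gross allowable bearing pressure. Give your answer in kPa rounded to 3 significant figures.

Effective surcharge at the founding depth q = γ·D_f = 19.2 × 1.7 = 32.64 kPa.
The water table coincides with the base, so in the self-weight term γ → γ' = 10.89 kN/m³.
q_ult = q·N_q + 0.5·γ·B·N_γ
     = 32.64 × 42.4 + 0.5 × 10.89 × 2.9 × 65.1
     = 1383.9 + 1028 = 2411.9 kPa.
q_all = 2411.9 / 2.5 = 964.76 kPa.

q_all ≈ 965 kPa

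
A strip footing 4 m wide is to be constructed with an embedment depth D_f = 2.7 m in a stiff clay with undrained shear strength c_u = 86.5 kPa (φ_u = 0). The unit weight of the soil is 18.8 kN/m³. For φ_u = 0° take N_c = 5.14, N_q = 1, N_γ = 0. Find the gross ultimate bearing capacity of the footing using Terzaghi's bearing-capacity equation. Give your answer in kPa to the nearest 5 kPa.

Overburden at base level: q = 18.8 × 2.7 = 50.76 kPa.
Cohesion term c·N_c = 86.5 × 5.14 = 444.61 kPa; surcharge term q·N_q = 50.76 × 1 = 50.76 kPa.
q_ult = 444.61 + 50.76 = 495.37 kPa.

q_ult ≈ 495 kPa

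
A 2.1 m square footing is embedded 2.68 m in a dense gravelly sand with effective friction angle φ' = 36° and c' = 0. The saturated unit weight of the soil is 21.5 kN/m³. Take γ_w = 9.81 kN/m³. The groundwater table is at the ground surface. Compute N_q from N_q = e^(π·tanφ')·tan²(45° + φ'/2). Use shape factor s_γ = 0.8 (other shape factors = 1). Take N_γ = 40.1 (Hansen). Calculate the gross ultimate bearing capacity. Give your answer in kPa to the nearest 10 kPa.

tan36° = 0.7265, so N_q = e^(π×0.7265)·tan²(63°) = 9.801 × 3.852 = 37.75.
γ' = 21.5 − 9.81 = 11.69 kN/m³ (submerged throughout). q = 11.69 × 2.68 = 31.329 kPa; the same γ' applies in the ½γBN_γ term.
q·N_q = 31.329 × 37.752 = 1182.8 kPa
0.5·γ·B·N_γ·s_γ = 0.5 × 11.69 × 2.1 × 40.1 × 0.8 = 393.77 kPa
q_ult = 1182.8 + 393.77 = 1576.5 kPa.

q_ult ≈ 1580 kPa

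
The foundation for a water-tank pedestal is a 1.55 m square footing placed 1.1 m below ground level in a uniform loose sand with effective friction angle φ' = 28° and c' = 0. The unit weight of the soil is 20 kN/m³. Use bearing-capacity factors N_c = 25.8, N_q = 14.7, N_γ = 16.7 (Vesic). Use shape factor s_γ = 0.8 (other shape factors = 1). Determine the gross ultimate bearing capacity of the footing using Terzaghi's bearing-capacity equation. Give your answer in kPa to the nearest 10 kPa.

q_ult ≈ 530 kPa

Overburden at base level: q = 20 × 1.1 = 22 kPa.
Surcharge term q·N_q = 22 × 14.7 = 323.4 kPa; self-weight term 0.5·γ·B·N_γ·s_γ = 0.5 × 20 × 1.55 × 16.7 × 0.8 = 207.08 kPa.
q_ult = 323.4 + 207.08 = 530.48 kPa.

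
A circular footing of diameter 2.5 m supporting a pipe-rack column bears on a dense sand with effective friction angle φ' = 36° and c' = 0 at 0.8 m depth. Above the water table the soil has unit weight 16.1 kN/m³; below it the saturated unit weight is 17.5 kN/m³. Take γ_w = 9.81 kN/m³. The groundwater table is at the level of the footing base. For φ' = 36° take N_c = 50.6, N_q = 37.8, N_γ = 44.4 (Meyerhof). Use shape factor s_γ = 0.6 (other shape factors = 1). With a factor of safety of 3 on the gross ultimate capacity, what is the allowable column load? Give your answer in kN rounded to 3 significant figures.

Effective surcharge at the founding depth q = γ·D_f = 16.1 × 0.8 = 12.88 kPa.
The water table coincides with the base, so in the self-weight term γ → γ' = 7.69 kN/m³.
q_ult = q·N_q + 0.5·γ·B·N_γ·s_γ
     = 12.88 × 37.8 + 0.5 × 7.69 × 2.5 × 44.4 × 0.6
     = 486.86 + 256.08 = 742.94 kPa.
Gross allowable pressure q_all = 742.94 / 3 = 247.65 kPa.
Footing area = 4.9087 m², so allowable column load = 247.65 × 4.9087 = 1215.6 kN.

P_all ≈ 1220 kN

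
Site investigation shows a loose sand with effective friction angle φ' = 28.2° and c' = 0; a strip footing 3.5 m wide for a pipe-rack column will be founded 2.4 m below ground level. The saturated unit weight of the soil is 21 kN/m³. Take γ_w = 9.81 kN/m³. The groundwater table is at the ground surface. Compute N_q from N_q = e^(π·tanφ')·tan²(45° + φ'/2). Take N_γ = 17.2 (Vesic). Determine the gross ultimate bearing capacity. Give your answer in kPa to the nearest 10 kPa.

q_ult ≈ 740 kPa

tan28.2° = 0.5362, so N_q = e^(π×0.5362)·tan²(59.1°) = 5.39 × 2.792 = 15.05.
γ' = 21 − 9.81 = 11.19 kN/m³ (submerged throughout). q = 11.19 × 2.4 = 26.856 kPa; the same γ' applies in the ½γBN_γ term.
q·N_q = 26.856 × 15.047 = 404.11 kPa
0.5·γ·B·N_γ = 0.5 × 11.19 × 3.5 × 17.2 = 336.82 kPa
q_ult = 404.11 + 336.82 = 740.93 kPa.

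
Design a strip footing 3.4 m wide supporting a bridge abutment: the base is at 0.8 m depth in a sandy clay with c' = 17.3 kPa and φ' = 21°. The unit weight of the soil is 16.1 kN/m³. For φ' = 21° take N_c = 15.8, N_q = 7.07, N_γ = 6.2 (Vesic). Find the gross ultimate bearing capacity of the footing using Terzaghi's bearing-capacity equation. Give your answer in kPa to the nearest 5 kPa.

q_ult ≈ 535 kPa

Overburden at base level: q = 16.1 × 0.8 = 12.88 kPa.
Cohesion term c·N_c = 17.3 × 15.8 = 273.34 kPa; surcharge term q·N_q = 12.88 × 7.07 = 91.062 kPa; self-weight term 0.5·γ·B·N_γ = 0.5 × 16.1 × 3.4 × 6.2 = 169.69 kPa.
q_ult = 273.34 + 91.062 + 169.69 = 534.1 kPa.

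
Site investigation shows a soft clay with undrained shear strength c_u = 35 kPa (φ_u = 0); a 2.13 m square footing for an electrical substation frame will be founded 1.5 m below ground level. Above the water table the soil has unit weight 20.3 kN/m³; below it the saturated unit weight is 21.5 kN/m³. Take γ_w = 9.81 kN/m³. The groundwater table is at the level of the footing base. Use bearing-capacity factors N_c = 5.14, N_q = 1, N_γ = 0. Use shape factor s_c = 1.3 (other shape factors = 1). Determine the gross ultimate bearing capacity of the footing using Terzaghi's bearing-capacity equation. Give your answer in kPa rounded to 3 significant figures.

Overburden at base level: q = 20.3 × 1.5 = 30.45 kPa.
Cohesion term c·N_c·s_c = 35 × 5.14 × 1.3 = 233.87 kPa; surcharge term q·N_q = 30.45 × 1 = 30.45 kPa.
q_ult = 233.87 + 30.45 = 264.32 kPa.

q_ult ≈ 264 kPa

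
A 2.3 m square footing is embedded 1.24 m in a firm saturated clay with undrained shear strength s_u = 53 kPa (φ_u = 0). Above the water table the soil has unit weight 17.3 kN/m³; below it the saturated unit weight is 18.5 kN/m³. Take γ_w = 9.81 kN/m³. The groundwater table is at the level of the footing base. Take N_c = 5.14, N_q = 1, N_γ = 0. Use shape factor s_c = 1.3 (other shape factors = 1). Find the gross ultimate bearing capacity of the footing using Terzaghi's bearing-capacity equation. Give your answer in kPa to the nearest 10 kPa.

Effective surcharge at the founding depth q = γ·D_f = 17.3 × 1.24 = 21.452 kPa.
q_ult = c·N_c·s_c + q·N_q
     = 53 × 5.14 × 1.3 + 21.452 × 1
     = 354.15 + 21.452 = 375.6 kPa.

q_ult ≈ 380 kPa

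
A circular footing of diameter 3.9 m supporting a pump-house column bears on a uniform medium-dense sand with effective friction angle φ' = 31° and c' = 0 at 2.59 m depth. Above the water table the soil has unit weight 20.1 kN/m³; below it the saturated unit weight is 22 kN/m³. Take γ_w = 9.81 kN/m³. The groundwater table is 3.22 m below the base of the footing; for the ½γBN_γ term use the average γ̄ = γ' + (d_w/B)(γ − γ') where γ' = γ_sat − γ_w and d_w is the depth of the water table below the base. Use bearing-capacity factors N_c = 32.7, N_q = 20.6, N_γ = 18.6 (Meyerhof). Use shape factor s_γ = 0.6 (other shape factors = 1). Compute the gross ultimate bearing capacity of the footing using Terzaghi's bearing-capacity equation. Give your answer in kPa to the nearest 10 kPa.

Overburden at base level: q = 20.1 × 2.59 = 52.059 kPa.
The water table is 3.22 m below the base (< B = 3.9 m), so the ½γBN_γ term uses γ̄ = γ' + (d_w/B)(γ − γ') = 12.19 + (3.22/3.9)(20.1 − 12.19) = 18.721 kN/m³.
Surcharge term q·N_q = 52.059 × 20.6 = 1072.4 kPa; self-weight term 0.5·γ·B·N_γ·s_γ = 0.5 × 18.721 × 3.9 × 18.6 × 0.6 = 407.4 kPa.
q_ult = 1072.4 + 407.4 = 1479.8 kPa.

q_ult ≈ 1480 kPa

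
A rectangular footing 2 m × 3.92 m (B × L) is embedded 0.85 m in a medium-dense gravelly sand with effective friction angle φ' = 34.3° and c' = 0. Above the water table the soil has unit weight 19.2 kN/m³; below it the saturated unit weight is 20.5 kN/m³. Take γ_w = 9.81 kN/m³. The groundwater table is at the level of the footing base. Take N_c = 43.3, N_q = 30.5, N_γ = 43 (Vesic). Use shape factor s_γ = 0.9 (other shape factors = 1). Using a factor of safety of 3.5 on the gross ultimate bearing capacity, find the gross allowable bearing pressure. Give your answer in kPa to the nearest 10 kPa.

Effective surcharge at the founding depth q = γ·D_f = 19.2 × 0.85 = 16.32 kPa.
The water table coincides with the base, so in the self-weight term γ → γ' = 10.69 kN/m³.
q_ult = q·N_q + 0.5·γ·B·N_γ·s_γ
     = 16.32 × 30.5 + 0.5 × 10.69 × 2 × 43 × 0.9
     = 497.76 + 413.7 = 911.46 kPa.
q_all = 911.46 / 3.5 = 260.42 kPa.

q_all ≈ 260 kPa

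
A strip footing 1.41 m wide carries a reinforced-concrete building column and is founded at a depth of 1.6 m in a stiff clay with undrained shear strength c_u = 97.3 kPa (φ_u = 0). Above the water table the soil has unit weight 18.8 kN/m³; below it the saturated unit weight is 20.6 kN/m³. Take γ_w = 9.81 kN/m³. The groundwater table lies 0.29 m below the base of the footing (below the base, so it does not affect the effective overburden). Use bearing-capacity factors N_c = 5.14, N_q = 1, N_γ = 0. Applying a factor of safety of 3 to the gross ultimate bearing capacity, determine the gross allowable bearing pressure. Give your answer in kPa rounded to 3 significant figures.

Effective surcharge at the founding depth q = γ·D_f = 18.8 × 1.6 = 30.08 kPa.
q_ult = c·N_c + q·N_q
     = 97.3 × 5.14 + 30.08 × 1
     = 500.12 + 30.08 = 530.2 kPa.
q_all = q_ult / FS = 530.2 / 3 = 176.73 kPa.

q_all ≈ 177 kPa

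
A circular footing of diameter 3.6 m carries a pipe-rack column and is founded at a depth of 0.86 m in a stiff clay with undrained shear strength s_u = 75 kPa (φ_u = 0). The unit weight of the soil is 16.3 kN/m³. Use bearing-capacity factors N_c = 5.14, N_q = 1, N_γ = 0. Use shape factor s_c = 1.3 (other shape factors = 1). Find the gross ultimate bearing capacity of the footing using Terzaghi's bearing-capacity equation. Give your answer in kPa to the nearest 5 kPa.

q_ult ≈ 515 kPa

Overburden at base level: q = 16.3 × 0.86 = 14.018 kPa.
Cohesion term c·N_c·s_c = 75 × 5.14 × 1.3 = 501.15 kPa; surcharge term q·N_q = 14.018 × 1 = 14.018 kPa.
q_ult = 501.15 + 14.018 = 515.17 kPa.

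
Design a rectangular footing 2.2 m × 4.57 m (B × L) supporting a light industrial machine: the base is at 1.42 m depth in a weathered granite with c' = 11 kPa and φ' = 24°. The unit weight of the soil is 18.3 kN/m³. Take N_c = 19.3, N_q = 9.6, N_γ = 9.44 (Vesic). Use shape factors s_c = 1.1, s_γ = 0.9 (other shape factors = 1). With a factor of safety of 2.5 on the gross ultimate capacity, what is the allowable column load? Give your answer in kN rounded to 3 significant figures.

Effective surcharge at the founding depth q = γ·D_f = 18.3 × 1.42 = 25.986 kPa.
q_ult = c·N_c·s_c + q·N_q + 0.5·γ·B·N_γ·s_γ
     = 11 × 19.3 × 1.1 + 25.986 × 9.6 + 0.5 × 18.3 × 2.2 × 9.44 × 0.9
     = 233.53 + 249.47 + 171.02 = 654.02 kPa.
Gross allowable pressure q_all = 654.02 / 2.5 = 261.61 kPa.
Footing area = 10.054 m², so allowable column load = 261.61 × 10.054 = 2630.2 kN.

P_all ≈ 2630 kN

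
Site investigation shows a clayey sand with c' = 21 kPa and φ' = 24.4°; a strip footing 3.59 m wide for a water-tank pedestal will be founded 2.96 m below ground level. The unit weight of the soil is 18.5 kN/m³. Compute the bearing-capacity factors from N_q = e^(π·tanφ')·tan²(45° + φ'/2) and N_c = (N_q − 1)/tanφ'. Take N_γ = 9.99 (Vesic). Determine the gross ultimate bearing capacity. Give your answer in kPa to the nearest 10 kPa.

q_ult ≈ 1300 kPa

tan24.4° = 0.4536, so N_q = e^(π×0.4536)·tan²(57.2°) = 4.158 × 2.408 = 10.01.
N_c = (10.01 − 1)/tan24.4° = 19.87.
Overburden at base level: q = 18.5 × 2.96 = 54.76 kPa.
Cohesion term c·N_c = 21 × 19.867 = 417.2 kPa; surcharge term q·N_q = 54.76 × 10.012 = 548.26 kPa; self-weight term 0.5·γ·B·N_γ = 0.5 × 18.5 × 3.59 × 9.99 = 331.74 kPa.
q_ult = 417.2 + 548.26 + 331.74 = 1297.2 kPa.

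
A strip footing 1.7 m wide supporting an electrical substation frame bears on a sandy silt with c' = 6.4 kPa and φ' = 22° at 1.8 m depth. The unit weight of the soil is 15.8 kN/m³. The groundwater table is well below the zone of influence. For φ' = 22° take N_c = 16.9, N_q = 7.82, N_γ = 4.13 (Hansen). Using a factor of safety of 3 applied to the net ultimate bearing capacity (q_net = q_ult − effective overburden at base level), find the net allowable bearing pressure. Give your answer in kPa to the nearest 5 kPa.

q_all(net) ≈ 120 kPa

q = γ·D_f = 15.8 × 1.8 = 28.44 kPa.
c·N_c = 6.4 × 16.9 = 108.16 kPa
q·N_q = 28.44 × 7.82 = 222.4 kPa
0.5·γ·B·N_γ = 0.5 × 15.8 × 1.7 × 4.13 = 55.466 kPa
q_ult = 108.16 + 222.4 + 55.466 = 386.03 kPa.
Net ultimate: q_net = 386.03 − 28.44 = 357.59 kPa.
q_all(net) = 357.59 / 3 = 119.2 kPa.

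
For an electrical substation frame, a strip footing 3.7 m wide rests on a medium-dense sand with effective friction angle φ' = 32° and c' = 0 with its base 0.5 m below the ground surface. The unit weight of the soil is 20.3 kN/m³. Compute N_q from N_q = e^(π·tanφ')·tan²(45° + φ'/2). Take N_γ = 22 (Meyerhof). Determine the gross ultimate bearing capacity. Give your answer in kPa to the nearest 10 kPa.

tan32° = 0.6249, so N_q = e^(π×0.6249)·tan²(61°) = 7.121 × 3.255 = 23.18.
Overburden at base level: q = 20.3 × 0.5 = 10.15 kPa.
Surcharge term q·N_q = 10.15 × 23.177 = 235.24 kPa; self-weight term 0.5·γ·B·N_γ = 0.5 × 20.3 × 3.7 × 22 = 826.21 kPa.
q_ult = 235.24 + 826.21 = 1061.5 kPa.

q_ult ≈ 1060 kPa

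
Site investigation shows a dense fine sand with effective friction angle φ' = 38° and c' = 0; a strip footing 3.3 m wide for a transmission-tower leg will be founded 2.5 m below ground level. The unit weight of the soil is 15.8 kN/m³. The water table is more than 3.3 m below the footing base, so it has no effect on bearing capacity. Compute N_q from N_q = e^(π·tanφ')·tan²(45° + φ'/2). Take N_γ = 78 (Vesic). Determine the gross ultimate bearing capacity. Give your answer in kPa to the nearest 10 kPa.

tan38° = 0.7813, so N_q = e^(π×0.7813)·tan²(64°) = 11.64 × 4.204 = 48.93.
Effective surcharge at the founding depth q = γ·D_f = 15.8 × 2.5 = 39.5 kPa.
q_ult = q·N_q + 0.5·γ·B·N_γ
     = 39.5 × 48.933 + 0.5 × 15.8 × 3.3 × 78
     = 1932.9 + 2033.5 = 3966.3 kPa.

q_ult ≈ 3970 kPa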